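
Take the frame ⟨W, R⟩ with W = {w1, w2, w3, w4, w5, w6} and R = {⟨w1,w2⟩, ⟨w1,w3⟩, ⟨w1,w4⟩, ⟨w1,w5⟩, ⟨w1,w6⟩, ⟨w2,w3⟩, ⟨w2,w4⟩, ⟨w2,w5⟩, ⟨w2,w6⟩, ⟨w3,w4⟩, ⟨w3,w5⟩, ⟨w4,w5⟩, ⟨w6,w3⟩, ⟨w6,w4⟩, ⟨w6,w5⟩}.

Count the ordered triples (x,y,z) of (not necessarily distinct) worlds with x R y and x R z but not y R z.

35

Enumerating: (w1,w2,w2), (w1,w3,w2), (w1,w3,w3), (w1,w3,w6), (w1,w4,w2), (w1,w4,w3), (w1,w4,w4), (w1,w4,w6), (w1,w5,w2), (w1,w5,w3), (w1,w5,w4), (w1,w5,w5), … and 23 more.
Total: 35.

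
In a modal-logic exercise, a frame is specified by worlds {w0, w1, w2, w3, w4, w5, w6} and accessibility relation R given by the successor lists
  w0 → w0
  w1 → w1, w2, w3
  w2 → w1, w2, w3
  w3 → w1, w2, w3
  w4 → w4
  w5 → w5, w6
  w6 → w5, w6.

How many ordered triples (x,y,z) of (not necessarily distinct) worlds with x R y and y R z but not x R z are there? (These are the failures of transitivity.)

0

R is transitive; there are no such tuples.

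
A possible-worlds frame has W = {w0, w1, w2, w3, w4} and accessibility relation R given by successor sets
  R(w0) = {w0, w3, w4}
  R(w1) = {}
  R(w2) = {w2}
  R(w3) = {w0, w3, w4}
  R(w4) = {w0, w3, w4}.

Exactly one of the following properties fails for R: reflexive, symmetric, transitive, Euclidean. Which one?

reflexive

Reflexive: no — w1 is not related to itself.
Symmetric: yes — every pair in R has its reverse in R.
Transitive: yes — every two-step R-path is closed by a direct edge.
Euclidean: yes — any two successors of a common world are R-related.
Only reflexive fails.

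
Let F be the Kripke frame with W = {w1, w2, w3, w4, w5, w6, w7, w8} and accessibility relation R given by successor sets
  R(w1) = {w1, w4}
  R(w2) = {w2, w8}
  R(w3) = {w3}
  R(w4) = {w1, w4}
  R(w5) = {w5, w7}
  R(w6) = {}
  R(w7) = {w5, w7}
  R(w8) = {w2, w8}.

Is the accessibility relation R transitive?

Yes

Transitive: yes — every two-step R-path is closed by a direct edge.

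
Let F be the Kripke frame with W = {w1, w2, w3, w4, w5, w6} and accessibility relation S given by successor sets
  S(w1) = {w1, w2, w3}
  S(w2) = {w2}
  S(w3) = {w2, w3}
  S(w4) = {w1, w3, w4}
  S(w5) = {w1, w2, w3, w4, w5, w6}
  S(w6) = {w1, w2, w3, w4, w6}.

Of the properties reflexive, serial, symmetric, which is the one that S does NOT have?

symmetric

Reflexive: yes — every world is S-related to itself.
Serial: yes — every world has a successor (e.g. w1 S w1).
Symmetric: no — w1 S w2 but not w2 S w1.
Only symmetric fails.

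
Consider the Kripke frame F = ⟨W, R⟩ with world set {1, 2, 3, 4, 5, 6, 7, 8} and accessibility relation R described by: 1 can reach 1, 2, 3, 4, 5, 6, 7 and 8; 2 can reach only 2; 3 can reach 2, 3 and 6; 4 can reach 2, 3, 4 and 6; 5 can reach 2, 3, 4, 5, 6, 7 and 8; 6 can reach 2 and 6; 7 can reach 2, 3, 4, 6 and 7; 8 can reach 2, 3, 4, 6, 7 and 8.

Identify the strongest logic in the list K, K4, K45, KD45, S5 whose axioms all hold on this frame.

Transitive (axiom 4): yes — every two-step R-path is closed by a direct edge.
Euclidean (axiom 5): no — 1 R 2 and 1 R 3, but not 2 R 3.
Serial (axiom D): yes — every world has a successor (e.g. 1 R 1).
Reflexive (axiom T): yes — every world is R-related to itself.
So F validates K, K4; K45 would additionally require R to be Euclidean. The strongest is K4.

K4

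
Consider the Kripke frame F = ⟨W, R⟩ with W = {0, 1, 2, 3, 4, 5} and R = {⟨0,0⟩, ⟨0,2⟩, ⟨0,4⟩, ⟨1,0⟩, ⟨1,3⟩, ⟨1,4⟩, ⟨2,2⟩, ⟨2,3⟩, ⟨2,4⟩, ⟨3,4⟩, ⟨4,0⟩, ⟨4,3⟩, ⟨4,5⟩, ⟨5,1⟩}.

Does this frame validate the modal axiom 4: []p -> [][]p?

No

By correspondence theory, 4 is valid on a frame iff R is transitive.
Transitive: no — 0 R 2 and 2 R 3, but not 0 R 3.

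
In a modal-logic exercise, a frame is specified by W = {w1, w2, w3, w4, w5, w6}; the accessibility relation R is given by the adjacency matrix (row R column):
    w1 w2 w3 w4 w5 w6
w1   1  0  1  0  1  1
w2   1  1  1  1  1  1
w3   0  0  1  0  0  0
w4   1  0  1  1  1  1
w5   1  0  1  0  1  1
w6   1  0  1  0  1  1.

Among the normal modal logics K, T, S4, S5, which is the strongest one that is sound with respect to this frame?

Reflexive (axiom T): yes — every world is R-related to itself.
Transitive (axiom 4): yes — every two-step R-path is closed by a direct edge.
Euclidean (axiom 5): no — w1 R w3 and w1 R w5, but not w3 R w5.
So F validates K, T, S4; S5 would additionally require R to be Euclidean. The strongest is S4.

S4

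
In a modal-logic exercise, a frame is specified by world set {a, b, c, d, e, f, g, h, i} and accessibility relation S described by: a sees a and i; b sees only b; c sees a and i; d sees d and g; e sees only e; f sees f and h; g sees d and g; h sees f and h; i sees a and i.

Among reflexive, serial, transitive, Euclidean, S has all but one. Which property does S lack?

Reflexive: no — c is not related to itself.
Serial: yes — every world has a successor (e.g. a S a).
Transitive: yes — every two-step S-path is closed by a direct edge.
Euclidean: yes — any two successors of a common world are S-related.
Only reflexive fails.

reflexive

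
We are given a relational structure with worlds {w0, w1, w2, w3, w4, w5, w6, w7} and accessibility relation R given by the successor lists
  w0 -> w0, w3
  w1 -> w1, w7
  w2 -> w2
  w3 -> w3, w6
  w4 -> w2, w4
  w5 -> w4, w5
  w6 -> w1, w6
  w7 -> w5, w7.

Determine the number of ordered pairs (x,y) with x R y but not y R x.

Enumerating: (w0,w3), (w1,w7), (w3,w6), (w4,w2), (w5,w4), (w6,w1), (w7,w5).

7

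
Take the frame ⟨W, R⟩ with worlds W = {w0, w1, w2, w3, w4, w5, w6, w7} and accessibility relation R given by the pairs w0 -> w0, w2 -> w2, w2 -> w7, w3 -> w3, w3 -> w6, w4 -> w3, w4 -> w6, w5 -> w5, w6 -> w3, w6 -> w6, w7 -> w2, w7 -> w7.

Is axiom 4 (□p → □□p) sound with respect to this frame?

Yes

By correspondence theory, 4 is valid on a frame iff R is transitive.
Transitive: yes — every two-step R-path is closed by a direct edge.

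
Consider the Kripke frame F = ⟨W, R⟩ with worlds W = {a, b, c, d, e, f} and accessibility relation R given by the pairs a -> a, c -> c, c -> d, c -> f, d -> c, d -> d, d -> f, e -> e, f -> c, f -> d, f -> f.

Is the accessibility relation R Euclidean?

Yes

Euclidean: yes — any two successors of a common world are R-related.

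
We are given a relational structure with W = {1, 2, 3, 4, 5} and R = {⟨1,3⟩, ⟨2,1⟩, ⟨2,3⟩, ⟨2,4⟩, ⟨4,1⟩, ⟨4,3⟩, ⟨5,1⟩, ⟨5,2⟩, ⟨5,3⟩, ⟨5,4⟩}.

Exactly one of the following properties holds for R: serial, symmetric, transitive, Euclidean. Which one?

transitive

Serial: no — 3 has no R-successor.
Symmetric: no — 1 R 3 but not 3 R 1.
Transitive: yes — every two-step R-path is closed by a direct edge.
Euclidean: no — 2 R 1 and 2 R 4, but not 1 R 4.
Only transitive holds.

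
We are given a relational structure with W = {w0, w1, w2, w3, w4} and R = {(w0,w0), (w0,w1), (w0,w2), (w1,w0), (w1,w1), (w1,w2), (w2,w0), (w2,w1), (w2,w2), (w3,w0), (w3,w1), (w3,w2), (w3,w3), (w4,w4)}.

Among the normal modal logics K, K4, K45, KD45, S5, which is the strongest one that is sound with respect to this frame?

K4

Transitive (axiom 4): yes — every two-step R-path is closed by a direct edge.
Euclidean (axiom 5): no — w3 R w0 and w3 R w3, but not w0 R w3.
Serial (axiom D): yes — every world has a successor (e.g. w0 R w0).
Reflexive (axiom T): yes — every world is R-related to itself.
So F validates K, K4; K45 would additionally require R to be Euclidean. The strongest is K4.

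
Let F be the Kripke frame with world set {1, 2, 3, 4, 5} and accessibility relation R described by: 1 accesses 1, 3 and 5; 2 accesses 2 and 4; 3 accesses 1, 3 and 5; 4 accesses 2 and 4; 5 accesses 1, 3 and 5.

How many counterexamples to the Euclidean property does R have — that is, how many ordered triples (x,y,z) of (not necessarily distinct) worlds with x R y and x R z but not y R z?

0

R is Euclidean; there are no such tuples.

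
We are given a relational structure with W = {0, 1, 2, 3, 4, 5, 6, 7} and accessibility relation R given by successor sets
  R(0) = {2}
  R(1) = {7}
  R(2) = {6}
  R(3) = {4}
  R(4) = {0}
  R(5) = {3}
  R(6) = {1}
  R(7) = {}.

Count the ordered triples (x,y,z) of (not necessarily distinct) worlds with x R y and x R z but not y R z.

Enumerating: (0,2,2), (1,7,7), (2,6,6), (3,4,4), (4,0,0), (5,3,3), (6,1,1).

7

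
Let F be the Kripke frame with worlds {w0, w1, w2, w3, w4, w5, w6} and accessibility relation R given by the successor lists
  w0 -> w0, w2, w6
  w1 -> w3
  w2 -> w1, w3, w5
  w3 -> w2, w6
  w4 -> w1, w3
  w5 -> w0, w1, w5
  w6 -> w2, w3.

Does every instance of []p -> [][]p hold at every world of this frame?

By correspondence theory, 4 is valid on a frame iff R is transitive.
Transitive: no — w0 R w2 and w2 R w1, but not w0 R w1.

No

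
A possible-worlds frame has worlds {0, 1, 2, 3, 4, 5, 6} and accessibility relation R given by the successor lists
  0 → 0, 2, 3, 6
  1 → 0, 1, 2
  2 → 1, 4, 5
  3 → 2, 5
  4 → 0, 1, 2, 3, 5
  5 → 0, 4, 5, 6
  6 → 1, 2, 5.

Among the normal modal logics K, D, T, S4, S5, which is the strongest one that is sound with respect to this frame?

Serial (axiom D): yes — every world has a successor (e.g. 0 R 0).
Reflexive (axiom T): no — 2 is not related to itself.
Transitive (axiom 4): no — 0 R 2 and 2 R 1, but not 0 R 1.
Euclidean (axiom 5): no — 0 R 2 and 0 R 3, but not 2 R 3.
So F validates K, D; T would additionally require R to be reflexive. The strongest is D.

D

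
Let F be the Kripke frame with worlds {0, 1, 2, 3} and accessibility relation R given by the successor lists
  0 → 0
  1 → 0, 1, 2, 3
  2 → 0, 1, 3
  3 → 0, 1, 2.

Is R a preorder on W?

No

Reflexive: no — 2 is not related to itself.
Transitive: no — 2 R 1 and 1 R 2, but not 2 R 2.
So R is not a preorder.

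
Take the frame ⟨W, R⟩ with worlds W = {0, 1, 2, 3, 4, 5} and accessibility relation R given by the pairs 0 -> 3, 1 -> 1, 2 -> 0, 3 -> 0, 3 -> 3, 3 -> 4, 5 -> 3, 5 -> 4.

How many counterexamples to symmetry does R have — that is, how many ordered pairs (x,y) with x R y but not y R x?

4

Enumerating: (2,0), (3,4), (5,3), (5,4).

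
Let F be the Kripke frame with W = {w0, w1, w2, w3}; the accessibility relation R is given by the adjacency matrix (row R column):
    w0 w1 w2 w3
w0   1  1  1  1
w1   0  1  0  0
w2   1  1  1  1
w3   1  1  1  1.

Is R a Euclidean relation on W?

No

Euclidean: no — w0 R w1 and w0 R w2, but not w1 R w2.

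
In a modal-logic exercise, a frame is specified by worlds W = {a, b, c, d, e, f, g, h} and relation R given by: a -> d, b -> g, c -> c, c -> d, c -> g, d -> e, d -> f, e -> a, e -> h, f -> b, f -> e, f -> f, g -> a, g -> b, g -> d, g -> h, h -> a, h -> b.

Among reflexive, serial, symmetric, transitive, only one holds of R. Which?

serial

Reflexive: no — a is not related to itself.
Serial: yes — every world has a successor (e.g. a R d).
Symmetric: no — a R d but not d R a.
Transitive: no — a R d and d R e, but not a R e.
Only serial holds.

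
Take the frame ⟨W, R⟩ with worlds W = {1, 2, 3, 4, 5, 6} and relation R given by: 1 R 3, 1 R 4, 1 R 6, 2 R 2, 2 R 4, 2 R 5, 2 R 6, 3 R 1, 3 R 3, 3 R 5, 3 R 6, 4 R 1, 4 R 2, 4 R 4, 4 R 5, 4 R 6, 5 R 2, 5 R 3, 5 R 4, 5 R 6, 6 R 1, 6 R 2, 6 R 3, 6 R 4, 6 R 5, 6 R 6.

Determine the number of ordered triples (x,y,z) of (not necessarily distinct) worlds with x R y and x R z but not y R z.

27

Enumerating: (1,3,4), (1,4,3), (2,5,5), (3,1,1), (3,1,5), (3,5,1), (3,5,5), (4,1,1), (4,1,2), (4,1,5), (4,2,1), (4,5,1), … and 15 more.
Total: 27.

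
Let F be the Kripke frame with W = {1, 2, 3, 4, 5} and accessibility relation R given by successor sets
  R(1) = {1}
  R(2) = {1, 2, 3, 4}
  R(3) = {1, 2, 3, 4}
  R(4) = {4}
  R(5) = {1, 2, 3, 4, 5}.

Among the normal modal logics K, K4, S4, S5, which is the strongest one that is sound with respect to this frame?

S4

Transitive (axiom 4): yes — every two-step R-path is closed by a direct edge.
Reflexive (axiom T): yes — every world is R-related to itself.
Euclidean (axiom 5): no — 2 R 1 and 2 R 3, but not 1 R 3.
So F validates K, K4, S4; S5 would additionally require R to be Euclidean. The strongest is S4.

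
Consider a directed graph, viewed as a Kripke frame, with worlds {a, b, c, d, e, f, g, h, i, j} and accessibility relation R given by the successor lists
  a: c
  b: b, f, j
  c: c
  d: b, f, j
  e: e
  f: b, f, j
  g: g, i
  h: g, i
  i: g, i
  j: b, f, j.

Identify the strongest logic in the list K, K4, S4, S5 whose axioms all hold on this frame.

Transitive (axiom 4): yes — every two-step R-path is closed by a direct edge.
Reflexive (axiom T): no — a is not related to itself.
Euclidean (axiom 5): yes — any two successors of a common world are R-related.
So F validates K, K4; S4 would additionally require R to be reflexive. The strongest is K4.

K4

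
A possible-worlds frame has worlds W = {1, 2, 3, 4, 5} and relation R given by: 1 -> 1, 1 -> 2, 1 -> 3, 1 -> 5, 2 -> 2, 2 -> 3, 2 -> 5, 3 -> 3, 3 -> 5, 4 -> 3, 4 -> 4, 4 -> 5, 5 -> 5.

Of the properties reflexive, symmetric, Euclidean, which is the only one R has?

reflexive

Reflexive: yes — every world is R-related to itself.
Symmetric: no — 1 R 2 but not 2 R 1.
Euclidean: no — 1 R 3 and 1 R 2, but not 3 R 2.
Only reflexive holds.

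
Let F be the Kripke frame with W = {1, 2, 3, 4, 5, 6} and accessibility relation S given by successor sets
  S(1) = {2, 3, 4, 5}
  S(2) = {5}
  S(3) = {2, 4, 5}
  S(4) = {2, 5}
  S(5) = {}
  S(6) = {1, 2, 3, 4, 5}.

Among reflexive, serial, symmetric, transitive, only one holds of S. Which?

transitive

Reflexive: no — 1 is not related to itself.
Serial: no — 5 has no S-successor.
Symmetric: no — 1 S 2 but not 2 S 1.
Transitive: yes — every two-step S-path is closed by a direct edge.
Only transitive holds.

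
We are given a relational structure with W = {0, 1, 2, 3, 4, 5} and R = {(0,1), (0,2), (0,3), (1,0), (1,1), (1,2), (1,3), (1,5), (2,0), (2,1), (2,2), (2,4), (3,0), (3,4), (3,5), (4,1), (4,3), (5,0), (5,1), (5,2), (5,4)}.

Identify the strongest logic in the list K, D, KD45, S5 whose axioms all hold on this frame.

Serial (axiom D): yes — every world has a successor (e.g. 0 R 1).
Euclidean (axiom 5): no — 0 R 2 and 0 R 3, but not 2 R 3.
Transitive (axiom 4): no — 0 R 1 and 1 R 5, but not 0 R 5.
Reflexive (axiom T): no — 0 is not related to itself.
So F validates K, D; KD45 would additionally require R to be Euclidean and transitive. The strongest is D.

D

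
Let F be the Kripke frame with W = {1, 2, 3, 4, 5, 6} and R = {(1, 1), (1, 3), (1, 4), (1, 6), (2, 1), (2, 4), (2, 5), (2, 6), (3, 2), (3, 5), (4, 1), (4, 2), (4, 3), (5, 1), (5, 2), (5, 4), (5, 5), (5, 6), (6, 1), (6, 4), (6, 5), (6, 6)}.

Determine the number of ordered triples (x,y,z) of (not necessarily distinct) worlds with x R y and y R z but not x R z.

Enumerating: (1,3,2), (1,3,5), (1,4,2), (1,6,5), (2,1,3), (2,4,2), (2,4,3), (2,5,2), (3,2,1), (3,2,4), (3,2,6), (3,5,1), … and 14 more.
Total: 26.

26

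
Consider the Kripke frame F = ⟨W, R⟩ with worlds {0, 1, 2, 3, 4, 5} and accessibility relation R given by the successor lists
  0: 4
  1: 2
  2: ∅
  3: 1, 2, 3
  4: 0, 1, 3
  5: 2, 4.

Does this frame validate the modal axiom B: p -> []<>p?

No

By correspondence theory, B is valid on a frame iff R is symmetric.
Symmetric: no — 1 R 2 but not 2 R 1.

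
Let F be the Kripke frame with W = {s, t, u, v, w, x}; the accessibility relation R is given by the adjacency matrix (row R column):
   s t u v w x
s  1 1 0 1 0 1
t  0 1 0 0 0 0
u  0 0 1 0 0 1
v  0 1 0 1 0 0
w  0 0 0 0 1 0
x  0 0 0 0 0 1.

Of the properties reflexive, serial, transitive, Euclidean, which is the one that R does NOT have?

Euclidean

Reflexive: yes — every world is R-related to itself.
Serial: yes — every world has a successor (e.g. s R s).
Transitive: yes — every two-step R-path is closed by a direct edge.
Euclidean: no — s R t and s R v, but not t R v.
Only Euclidean fails.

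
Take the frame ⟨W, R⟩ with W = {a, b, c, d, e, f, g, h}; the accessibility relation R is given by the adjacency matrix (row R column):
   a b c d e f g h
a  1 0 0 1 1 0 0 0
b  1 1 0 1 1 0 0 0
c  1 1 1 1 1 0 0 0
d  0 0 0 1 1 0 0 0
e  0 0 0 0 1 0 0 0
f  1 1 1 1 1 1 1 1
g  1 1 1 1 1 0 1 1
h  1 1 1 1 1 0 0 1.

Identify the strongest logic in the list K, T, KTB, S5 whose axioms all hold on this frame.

T

Reflexive (axiom T): yes — every world is R-related to itself.
Symmetric (axiom B): no — a R d but not d R a.
Euclidean (axiom 5): no — a R e and a R d, but not e R d.
So F validates K, T; KTB would additionally require R to be symmetric. The strongest is T.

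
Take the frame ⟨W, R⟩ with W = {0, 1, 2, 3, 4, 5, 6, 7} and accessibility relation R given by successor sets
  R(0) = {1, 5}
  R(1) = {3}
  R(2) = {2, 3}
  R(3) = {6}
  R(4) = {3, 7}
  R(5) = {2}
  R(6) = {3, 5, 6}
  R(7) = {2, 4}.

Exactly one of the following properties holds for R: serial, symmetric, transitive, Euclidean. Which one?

Serial: yes — every world has a successor (e.g. 0 R 1).
Symmetric: no — 0 R 1 but not 1 R 0.
Transitive: no — 0 R 1 and 1 R 3, but not 0 R 3.
Euclidean: no — 0 R 1 and 0 R 5, but not 1 R 5.
Only serial holds.

serial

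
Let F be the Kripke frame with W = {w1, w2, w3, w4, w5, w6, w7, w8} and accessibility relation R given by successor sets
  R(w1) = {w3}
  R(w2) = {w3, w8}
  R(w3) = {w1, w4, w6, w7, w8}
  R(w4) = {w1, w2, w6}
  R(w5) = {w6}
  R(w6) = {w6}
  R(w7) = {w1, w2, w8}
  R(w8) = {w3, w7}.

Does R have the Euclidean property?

Euclidean: no — w3 R w1 and w3 R w4, but not w1 R w4.

No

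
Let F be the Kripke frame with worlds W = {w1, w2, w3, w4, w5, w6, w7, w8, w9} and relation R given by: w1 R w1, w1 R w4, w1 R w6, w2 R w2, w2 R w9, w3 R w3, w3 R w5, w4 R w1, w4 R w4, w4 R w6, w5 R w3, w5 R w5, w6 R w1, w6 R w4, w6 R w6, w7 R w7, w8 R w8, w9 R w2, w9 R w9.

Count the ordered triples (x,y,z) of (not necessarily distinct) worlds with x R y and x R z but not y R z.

R is Euclidean; there are no such tuples.

0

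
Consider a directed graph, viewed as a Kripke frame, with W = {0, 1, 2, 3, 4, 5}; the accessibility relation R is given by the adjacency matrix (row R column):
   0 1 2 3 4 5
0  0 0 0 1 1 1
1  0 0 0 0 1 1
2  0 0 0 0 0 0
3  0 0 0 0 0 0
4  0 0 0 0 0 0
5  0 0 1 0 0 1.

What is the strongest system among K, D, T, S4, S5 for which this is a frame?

Serial (axiom D): no — 2 has no R-successor.
Reflexive (axiom T): no — 0 is not related to itself.
Transitive (axiom 4): no — 0 R 5 and 5 R 2, but not 0 R 2.
Euclidean (axiom 5): no — 0 R 3 and 0 R 4, but not 3 R 4.
So F validates K; D would additionally require R to be serial. The strongest is K.

K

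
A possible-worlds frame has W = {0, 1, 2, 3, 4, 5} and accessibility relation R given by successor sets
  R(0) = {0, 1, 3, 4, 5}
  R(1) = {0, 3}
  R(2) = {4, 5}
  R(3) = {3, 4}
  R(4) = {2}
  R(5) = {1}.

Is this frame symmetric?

No

Symmetric: no — 0 R 3 but not 3 R 0.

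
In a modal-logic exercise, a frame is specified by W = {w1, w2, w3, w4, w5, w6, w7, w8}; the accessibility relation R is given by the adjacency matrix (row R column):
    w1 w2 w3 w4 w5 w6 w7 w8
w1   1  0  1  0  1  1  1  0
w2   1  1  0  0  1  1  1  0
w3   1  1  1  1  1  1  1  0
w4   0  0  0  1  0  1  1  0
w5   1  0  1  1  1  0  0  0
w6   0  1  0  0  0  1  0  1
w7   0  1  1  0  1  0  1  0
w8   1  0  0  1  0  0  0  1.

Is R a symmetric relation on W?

No

Symmetric: no — w1 R w6 but not w6 R w1.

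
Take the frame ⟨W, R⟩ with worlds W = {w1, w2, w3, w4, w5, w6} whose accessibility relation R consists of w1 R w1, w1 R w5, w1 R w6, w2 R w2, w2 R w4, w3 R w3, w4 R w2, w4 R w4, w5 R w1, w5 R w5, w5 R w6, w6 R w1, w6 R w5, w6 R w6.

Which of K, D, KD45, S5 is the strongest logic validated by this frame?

Serial (axiom D): yes — every world has a successor (e.g. w1 R w1).
Euclidean (axiom 5): yes — any two successors of a common world are R-related.
Transitive (axiom 4): yes — every two-step R-path is closed by a direct edge.
Reflexive (axiom T): yes — every world is R-related to itself.
So F validates K, D, KD45, S5. The strongest is S5.

S5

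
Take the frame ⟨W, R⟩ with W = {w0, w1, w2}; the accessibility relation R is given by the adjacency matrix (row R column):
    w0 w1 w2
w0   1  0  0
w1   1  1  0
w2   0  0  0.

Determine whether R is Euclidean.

No

Euclidean: no — w1 R w0 and w1 R w1, but not w0 R w1.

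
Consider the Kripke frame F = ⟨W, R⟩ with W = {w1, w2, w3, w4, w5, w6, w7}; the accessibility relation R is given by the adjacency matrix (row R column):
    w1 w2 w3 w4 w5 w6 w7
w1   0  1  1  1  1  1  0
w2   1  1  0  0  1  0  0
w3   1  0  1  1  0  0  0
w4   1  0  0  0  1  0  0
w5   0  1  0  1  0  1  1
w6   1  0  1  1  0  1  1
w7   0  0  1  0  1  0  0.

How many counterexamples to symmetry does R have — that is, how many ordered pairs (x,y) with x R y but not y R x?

Enumerating: (w1,w5), (w3,w4), (w5,w6), (w6,w3), (w6,w4), (w6,w7), (w7,w3).

7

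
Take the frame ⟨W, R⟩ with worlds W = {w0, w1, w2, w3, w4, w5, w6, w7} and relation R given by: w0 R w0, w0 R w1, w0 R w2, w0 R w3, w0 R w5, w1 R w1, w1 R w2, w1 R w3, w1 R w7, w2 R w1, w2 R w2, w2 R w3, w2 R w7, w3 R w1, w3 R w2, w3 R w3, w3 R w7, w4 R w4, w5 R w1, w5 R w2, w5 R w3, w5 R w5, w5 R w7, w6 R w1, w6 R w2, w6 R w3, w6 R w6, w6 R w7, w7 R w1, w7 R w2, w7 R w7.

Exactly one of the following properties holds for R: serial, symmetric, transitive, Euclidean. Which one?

serial

Serial: yes — every world has a successor (e.g. w0 R w0).
Symmetric: no — w0 R w1 but not w1 R w0.
Transitive: no — w0 R w1 and w1 R w7, but not w0 R w7.
Euclidean: no — w0 R w1 and w0 R w5, but not w1 R w5.
Only serial holds.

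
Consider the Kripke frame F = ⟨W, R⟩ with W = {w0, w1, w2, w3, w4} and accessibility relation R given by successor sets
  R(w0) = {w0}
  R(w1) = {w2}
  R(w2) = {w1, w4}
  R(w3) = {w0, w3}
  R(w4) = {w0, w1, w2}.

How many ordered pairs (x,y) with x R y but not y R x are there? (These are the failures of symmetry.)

Enumerating: (w3,w0), (w4,w0), (w4,w1).

3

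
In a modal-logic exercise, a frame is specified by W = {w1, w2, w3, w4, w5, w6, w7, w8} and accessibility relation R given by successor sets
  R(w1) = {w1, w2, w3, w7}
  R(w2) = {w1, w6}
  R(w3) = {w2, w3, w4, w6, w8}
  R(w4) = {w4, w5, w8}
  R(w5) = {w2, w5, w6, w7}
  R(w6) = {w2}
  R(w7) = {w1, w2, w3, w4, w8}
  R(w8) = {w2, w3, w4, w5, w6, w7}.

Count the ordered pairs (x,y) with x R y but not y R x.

Enumerating: (w1,w3), (w3,w2), (w3,w4), (w3,w6), (w4,w5), (w5,w2), (w5,w6), (w5,w7), (w7,w2), (w7,w3), (w7,w4), (w8,w2), (w8,w5), (w8,w6).

14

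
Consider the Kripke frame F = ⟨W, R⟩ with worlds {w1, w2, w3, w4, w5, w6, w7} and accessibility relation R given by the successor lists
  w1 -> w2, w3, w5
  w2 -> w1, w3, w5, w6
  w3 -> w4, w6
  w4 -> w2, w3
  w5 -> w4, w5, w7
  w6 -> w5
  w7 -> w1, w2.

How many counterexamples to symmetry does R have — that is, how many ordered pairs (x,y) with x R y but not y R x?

12

Enumerating: (w1,w3), (w1,w5), (w2,w3), (w2,w5), (w2,w6), (w3,w6), (w4,w2), (w5,w4), (w5,w7), (w6,w5), (w7,w1), (w7,w2).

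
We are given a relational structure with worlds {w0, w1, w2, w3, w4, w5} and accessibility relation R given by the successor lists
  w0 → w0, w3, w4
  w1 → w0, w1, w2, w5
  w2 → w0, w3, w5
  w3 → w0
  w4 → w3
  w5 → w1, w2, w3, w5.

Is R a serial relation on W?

Yes

Serial: yes — every world has a successor (e.g. w0 R w0).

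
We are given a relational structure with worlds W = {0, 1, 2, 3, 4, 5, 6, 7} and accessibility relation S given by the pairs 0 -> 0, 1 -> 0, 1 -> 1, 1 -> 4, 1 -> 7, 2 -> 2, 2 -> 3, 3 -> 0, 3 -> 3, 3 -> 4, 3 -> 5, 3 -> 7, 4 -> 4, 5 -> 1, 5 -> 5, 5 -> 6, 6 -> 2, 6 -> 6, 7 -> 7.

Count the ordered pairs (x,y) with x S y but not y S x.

11

Enumerating: (1,0), (1,4), (1,7), (2,3), (3,0), (3,4), (3,5), (3,7), (5,1), (5,6), (6,2).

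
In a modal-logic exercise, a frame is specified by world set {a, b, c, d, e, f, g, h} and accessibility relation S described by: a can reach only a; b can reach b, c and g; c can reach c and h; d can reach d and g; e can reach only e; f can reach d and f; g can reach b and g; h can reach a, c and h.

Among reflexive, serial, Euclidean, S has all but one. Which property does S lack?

Euclidean

Reflexive: yes — every world is S-related to itself.
Serial: yes — every world has a successor (e.g. a S a).
Euclidean: no — b S c and b S g, but not c S g.
Only Euclidean fails.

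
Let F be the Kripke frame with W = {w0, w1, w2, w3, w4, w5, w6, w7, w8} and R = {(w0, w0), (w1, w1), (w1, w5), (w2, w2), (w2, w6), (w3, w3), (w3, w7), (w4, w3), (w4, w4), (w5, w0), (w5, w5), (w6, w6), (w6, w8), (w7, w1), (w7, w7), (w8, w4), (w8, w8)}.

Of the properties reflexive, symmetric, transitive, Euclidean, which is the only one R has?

Reflexive: yes — every world is R-related to itself.
Symmetric: no — w1 R w5 but not w5 R w1.
Transitive: no — w1 R w5 and w5 R w0, but not w1 R w0.
Euclidean: no — w1 R w5 and w1 R w1, but not w5 R w1.
Only reflexive holds.

reflexive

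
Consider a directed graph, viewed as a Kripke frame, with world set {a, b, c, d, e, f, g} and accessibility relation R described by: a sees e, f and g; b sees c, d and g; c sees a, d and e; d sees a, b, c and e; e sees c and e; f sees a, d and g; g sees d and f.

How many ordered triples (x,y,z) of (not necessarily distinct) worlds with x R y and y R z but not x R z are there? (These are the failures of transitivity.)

Enumerating: (a,e,c), (a,f,a), (a,f,d), (a,g,d), (b,c,a), (b,c,e), (b,d,a), (b,d,b), (b,d,e), (b,g,f), (c,a,f), (c,a,g), … and 22 more.
Total: 34.

34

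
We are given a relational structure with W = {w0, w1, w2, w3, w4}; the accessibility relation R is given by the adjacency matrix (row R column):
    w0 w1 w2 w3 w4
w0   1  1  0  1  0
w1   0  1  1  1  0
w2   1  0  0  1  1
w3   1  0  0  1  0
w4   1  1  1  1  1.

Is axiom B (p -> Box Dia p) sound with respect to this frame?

Axiom B corresponds to the accessibility relation being symmetric.
Symmetric: no — w0 R w1 but not w1 R w0.

No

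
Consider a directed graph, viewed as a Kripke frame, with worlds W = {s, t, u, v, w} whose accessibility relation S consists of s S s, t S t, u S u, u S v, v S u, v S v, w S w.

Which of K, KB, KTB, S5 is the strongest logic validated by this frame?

Symmetric (axiom B): yes — every pair in S has its reverse in S.
Reflexive (axiom T): yes — every world is S-related to itself.
Euclidean (axiom 5): yes — any two successors of a common world are S-related.
So F validates K, KB, KTB, S5. The strongest is S5.

S5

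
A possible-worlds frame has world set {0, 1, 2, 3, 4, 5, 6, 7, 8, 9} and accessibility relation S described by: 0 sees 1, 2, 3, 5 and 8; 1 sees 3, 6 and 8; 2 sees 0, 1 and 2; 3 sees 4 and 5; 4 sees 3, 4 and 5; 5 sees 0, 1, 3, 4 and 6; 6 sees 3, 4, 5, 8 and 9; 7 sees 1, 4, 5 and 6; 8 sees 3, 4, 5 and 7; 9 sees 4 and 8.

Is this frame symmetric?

Symmetric: no — 0 S 1 but not 1 S 0.

No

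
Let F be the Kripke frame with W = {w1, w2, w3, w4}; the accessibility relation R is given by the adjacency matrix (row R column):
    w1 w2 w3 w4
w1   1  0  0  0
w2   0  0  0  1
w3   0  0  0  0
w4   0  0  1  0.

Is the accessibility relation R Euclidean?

Euclidean: no — w2 R w4 and w2 R w4, but not w4 R w4.

No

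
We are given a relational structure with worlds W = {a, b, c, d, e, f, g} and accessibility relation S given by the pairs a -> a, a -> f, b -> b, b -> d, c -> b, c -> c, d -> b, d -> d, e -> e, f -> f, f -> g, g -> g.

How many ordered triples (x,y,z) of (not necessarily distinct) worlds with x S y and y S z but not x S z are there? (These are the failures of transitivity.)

2

Enumerating: (a,f,g), (c,b,d).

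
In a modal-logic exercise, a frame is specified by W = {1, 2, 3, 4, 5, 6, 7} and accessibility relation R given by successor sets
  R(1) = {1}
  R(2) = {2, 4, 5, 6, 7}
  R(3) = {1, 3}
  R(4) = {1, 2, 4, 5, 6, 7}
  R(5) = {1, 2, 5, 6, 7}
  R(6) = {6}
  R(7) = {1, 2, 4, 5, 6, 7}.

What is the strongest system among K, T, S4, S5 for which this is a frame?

T

Reflexive (axiom T): yes — every world is R-related to itself.
Transitive (axiom 4): no — 2 R 4 and 4 R 1, but not 2 R 1.
Euclidean (axiom 5): no — 2 R 5 and 2 R 4, but not 5 R 4.
So F validates K, T; S4 would additionally require R to be transitive. The strongest is T.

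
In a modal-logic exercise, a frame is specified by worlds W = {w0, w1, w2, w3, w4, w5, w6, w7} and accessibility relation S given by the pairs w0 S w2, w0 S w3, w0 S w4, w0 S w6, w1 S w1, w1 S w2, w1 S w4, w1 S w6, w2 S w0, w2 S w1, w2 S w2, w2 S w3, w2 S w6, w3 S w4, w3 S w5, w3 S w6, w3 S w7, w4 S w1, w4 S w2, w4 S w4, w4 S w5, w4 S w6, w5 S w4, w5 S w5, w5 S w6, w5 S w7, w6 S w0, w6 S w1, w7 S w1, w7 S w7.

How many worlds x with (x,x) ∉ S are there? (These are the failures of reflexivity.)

Enumerating: w0, w3, w6.

3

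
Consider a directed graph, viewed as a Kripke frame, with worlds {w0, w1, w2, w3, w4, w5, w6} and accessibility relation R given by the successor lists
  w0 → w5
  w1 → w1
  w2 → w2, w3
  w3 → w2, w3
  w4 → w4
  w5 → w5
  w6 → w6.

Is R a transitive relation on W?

Yes

Transitive: yes — every two-step R-path is closed by a direct edge.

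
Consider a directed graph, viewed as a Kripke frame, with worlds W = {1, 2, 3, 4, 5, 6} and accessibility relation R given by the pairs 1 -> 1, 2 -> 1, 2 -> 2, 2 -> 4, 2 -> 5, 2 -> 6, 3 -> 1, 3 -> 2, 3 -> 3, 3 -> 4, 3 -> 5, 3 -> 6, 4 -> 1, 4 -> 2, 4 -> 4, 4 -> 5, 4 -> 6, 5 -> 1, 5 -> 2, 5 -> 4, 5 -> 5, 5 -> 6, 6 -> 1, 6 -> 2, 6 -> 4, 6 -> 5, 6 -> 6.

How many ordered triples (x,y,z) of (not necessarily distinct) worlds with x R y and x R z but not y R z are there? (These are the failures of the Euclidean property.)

25

Enumerating: (2,1,2), (2,1,4), (2,1,5), (2,1,6), (3,1,2), (3,1,3), (3,1,4), (3,1,5), (3,1,6), (3,2,3), (3,4,3), (3,5,3), … and 13 more.
Total: 25.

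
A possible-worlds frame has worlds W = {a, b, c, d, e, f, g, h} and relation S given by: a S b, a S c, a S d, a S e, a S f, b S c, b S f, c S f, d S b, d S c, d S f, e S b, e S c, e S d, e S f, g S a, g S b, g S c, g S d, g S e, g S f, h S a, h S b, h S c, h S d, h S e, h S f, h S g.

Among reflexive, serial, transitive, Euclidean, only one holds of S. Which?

Reflexive: no — a is not related to itself.
Serial: no — f has no S-successor.
Transitive: yes — every two-step S-path is closed by a direct edge.
Euclidean: no — a S b and a S d, but not b S d.
Only transitive holds.

transitive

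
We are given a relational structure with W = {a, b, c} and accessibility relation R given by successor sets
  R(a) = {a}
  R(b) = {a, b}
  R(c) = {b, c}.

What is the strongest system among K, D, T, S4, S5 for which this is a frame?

Serial (axiom D): yes — every world has a successor (e.g. a R a).
Reflexive (axiom T): yes — every world is R-related to itself.
Transitive (axiom 4): no — c R b and b R a, but not c R a.
Euclidean (axiom 5): no — b R a and b R b, but not a R b.
So F validates K, D, T; S4 would additionally require R to be transitive. The strongest is T.

T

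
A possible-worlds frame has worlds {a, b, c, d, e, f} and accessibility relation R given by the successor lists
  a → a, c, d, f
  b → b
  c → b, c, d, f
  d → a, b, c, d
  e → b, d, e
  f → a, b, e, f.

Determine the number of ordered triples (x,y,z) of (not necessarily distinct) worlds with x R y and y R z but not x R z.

Enumerating: (a,c,b), (a,d,b), (a,f,b), (a,f,e), (c,d,a), (c,f,a), (c,f,e), (d,a,f), (d,c,f), (e,d,a), (e,d,c), (f,a,c), (f,a,d), (f,e,d).

14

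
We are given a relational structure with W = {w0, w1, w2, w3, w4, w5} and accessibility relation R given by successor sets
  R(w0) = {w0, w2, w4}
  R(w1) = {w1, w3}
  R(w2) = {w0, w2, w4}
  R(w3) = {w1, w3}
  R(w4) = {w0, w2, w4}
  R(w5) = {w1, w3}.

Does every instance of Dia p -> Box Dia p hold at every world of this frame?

By correspondence theory, 5 is valid on a frame iff R is Euclidean.
Euclidean: yes — any two successors of a common world are R-related.

Yes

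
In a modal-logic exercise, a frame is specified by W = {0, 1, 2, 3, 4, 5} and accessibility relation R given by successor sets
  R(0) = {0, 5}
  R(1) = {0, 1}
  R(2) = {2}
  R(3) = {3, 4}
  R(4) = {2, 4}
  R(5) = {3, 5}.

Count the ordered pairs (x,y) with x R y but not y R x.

5

Enumerating: (0,5), (1,0), (3,4), (4,2), (5,3).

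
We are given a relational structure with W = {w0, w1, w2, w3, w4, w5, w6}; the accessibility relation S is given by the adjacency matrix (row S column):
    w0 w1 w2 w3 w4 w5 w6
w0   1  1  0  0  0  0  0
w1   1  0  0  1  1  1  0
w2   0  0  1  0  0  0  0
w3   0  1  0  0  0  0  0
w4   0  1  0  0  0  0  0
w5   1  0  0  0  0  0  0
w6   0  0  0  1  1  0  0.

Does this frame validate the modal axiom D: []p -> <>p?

By correspondence theory, D is valid on a frame iff S is serial.
Serial: yes — every world has a successor (e.g. w0 S w0).

Yes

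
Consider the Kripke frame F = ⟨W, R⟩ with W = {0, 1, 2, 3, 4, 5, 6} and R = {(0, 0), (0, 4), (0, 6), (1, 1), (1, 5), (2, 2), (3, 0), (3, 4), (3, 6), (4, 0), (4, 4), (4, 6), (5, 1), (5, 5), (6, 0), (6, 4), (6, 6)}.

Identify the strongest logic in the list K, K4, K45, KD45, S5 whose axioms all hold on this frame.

Transitive (axiom 4): yes — every two-step R-path is closed by a direct edge.
Euclidean (axiom 5): yes — any two successors of a common world are R-related.
Serial (axiom D): yes — every world has a successor (e.g. 0 R 0).
Reflexive (axiom T): no — 3 is not related to itself.
So F validates K, K4, K45, KD45; S5 would additionally require R to be reflexive. The strongest is KD45.

KD45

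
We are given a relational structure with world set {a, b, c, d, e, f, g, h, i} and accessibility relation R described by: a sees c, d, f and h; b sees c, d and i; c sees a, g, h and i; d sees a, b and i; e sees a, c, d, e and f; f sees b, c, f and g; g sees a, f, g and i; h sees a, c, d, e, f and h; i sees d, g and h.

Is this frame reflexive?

Reflexive: no — a is not related to itself.

No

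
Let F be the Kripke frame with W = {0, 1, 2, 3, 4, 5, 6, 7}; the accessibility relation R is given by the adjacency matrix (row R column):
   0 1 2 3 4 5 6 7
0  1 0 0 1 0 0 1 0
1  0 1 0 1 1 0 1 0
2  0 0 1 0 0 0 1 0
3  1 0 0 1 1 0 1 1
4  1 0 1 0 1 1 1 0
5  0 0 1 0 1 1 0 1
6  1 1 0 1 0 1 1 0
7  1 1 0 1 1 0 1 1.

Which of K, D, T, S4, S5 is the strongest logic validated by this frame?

Serial (axiom D): yes — every world has a successor (e.g. 0 R 0).
Reflexive (axiom T): yes — every world is R-related to itself.
Transitive (axiom 4): no — 0 R 3 and 3 R 4, but not 0 R 4.
Euclidean (axiom 5): no — 1 R 4 and 1 R 3, but not 4 R 3.
So F validates K, D, T; S4 would additionally require R to be transitive. The strongest is T.

T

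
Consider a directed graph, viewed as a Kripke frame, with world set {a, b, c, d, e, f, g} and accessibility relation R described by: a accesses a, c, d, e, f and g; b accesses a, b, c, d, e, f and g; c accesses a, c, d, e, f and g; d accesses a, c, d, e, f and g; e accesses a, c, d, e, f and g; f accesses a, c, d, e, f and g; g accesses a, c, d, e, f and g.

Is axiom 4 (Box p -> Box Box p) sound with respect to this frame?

By correspondence theory, 4 is valid on a frame iff R is transitive.
Transitive: yes — every two-step R-path is closed by a direct edge.

Yes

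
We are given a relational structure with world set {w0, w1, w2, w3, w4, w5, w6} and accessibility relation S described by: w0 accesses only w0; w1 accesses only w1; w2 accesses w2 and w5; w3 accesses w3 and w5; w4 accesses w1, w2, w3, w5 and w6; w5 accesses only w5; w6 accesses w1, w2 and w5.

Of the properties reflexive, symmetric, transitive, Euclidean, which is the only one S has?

transitive

Reflexive: no — w4 is not related to itself.
Symmetric: no — w2 S w5 but not w5 S w2.
Transitive: yes — every two-step S-path is closed by a direct edge.
Euclidean: no — w4 S w1 and w4 S w2, but not w1 S w2.
Only transitive holds.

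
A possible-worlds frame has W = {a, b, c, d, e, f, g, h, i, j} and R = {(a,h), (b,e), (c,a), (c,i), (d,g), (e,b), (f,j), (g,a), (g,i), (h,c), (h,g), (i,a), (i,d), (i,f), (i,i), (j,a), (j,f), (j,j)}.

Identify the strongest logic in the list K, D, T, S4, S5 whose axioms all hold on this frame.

D

Serial (axiom D): yes — every world has a successor (e.g. a R h).
Reflexive (axiom T): no — a is not related to itself.
Transitive (axiom 4): no — a R h and h R c, but not a R c.
Euclidean (axiom 5): no — c R a and c R i, but not a R i.
So F validates K, D; T would additionally require R to be reflexive. The strongest is D.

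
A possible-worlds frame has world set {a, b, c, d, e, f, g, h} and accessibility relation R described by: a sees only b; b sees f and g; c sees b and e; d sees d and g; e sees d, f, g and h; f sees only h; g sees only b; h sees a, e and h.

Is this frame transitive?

Transitive: no — a R b and b R f, but not a R f.

No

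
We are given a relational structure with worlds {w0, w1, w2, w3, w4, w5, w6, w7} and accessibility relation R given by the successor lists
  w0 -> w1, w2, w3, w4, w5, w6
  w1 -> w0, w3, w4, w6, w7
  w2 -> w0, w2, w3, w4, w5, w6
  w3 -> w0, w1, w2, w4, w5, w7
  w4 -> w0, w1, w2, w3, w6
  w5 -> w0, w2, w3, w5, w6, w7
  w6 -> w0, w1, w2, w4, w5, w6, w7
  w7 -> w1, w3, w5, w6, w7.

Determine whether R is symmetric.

Symmetric: yes — every pair in R has its reverse in R.

Yes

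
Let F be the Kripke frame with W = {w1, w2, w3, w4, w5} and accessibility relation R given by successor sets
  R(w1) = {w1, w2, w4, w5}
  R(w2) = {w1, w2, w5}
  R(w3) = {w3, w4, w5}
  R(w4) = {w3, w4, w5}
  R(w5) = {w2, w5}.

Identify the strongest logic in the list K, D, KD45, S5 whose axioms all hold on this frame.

Serial (axiom D): yes — every world has a successor (e.g. w1 R w1).
Euclidean (axiom 5): no — w1 R w2 and w1 R w4, but not w2 R w4.
Transitive (axiom 4): no — w1 R w4 and w4 R w3, but not w1 R w3.
Reflexive (axiom T): yes — every world is R-related to itself.
So F validates K, D; KD45 would additionally require R to be Euclidean and transitive. The strongest is D.

D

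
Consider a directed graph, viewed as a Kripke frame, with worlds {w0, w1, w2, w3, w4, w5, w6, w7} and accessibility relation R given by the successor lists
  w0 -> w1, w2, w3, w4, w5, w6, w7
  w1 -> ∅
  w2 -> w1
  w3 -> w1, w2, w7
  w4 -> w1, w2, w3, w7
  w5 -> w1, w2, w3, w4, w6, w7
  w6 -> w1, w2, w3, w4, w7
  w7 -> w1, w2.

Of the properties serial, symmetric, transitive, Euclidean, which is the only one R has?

Serial: no — w1 has no R-successor.
Symmetric: no — w0 R w1 but not w1 R w0.
Transitive: yes — every two-step R-path is closed by a direct edge.
Euclidean: no — w0 R w1 and w0 R w2, but not w1 R w2.
Only transitive holds.

transitive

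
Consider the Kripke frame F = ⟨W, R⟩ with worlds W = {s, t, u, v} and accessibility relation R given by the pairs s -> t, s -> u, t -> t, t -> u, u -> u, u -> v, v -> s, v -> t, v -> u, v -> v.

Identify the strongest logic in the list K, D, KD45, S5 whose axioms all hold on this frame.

Serial (axiom D): yes — every world has a successor (e.g. s R t).
Euclidean (axiom 5): no — s R u and s R t, but not u R t.
Transitive (axiom 4): no — s R u and u R v, but not s R v.
Reflexive (axiom T): no — s is not related to itself.
So F validates K, D; KD45 would additionally require R to be Euclidean and transitive. The strongest is D.

D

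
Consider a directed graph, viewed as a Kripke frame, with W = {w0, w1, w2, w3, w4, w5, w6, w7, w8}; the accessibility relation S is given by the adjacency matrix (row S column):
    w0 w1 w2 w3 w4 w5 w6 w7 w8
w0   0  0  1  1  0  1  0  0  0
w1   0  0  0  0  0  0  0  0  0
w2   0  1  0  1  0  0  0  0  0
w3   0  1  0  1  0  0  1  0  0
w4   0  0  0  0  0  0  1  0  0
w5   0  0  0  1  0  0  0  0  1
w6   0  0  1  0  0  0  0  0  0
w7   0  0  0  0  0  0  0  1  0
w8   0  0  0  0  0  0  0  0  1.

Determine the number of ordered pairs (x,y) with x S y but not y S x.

Enumerating: (w0,w2), (w0,w3), (w0,w5), (w2,w1), (w2,w3), (w3,w1), (w3,w6), (w4,w6), (w5,w3), (w5,w8), (w6,w2).

11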